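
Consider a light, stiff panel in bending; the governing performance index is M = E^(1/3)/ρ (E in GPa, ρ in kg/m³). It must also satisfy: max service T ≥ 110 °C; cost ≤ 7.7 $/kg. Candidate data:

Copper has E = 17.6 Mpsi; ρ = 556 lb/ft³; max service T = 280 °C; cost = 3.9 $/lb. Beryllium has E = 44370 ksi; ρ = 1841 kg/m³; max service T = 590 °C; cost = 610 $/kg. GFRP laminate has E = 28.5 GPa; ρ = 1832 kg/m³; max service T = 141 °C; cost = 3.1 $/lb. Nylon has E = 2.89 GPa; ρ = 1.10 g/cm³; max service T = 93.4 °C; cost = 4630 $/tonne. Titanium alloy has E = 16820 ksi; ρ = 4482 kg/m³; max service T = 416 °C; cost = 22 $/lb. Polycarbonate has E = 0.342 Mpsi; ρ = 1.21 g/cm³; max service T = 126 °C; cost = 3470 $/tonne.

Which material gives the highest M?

GFRP laminate

Screen on constraints: max service T ≥ 110 °C; cost ≤ 7.7 $/kg. Survivors: GFRP laminate, polycarbonate.
In SI units:
  GFRP laminate: E = 28.50 GPa, ρ = 1832 kg/m³
  polycarbonate: E = 2.358 GPa, ρ = 1210 kg/m³
  GFRP laminate: M = 1.67×10⁻³
  polycarbonate: M = 1.10×10⁻³
GFRP laminate ranks first.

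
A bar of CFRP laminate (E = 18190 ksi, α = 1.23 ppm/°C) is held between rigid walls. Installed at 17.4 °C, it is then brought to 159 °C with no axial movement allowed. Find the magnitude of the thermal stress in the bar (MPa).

21.8 MPa

E = 18190 ksi = 125.4 GPa.
ΔT = 141.6 K. Constrained thermal stress σ = E·α·ΔT = 125.4×10³ MPa × 1.23×10⁻⁶ × 141.6 = 21.8 MPa (compressive).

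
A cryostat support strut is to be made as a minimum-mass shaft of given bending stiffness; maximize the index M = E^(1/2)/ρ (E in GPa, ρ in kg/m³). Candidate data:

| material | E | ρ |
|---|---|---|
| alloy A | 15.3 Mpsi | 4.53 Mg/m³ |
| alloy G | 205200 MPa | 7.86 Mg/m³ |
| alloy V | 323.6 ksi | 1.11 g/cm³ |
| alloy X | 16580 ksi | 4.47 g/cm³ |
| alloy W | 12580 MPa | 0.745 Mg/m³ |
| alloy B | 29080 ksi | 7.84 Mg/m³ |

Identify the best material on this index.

alloy W

Convert each candidate to consistent units, then evaluate M:
  alloy A: E = 105.5 GPa, ρ = 4530 kg/m³
  alloy G: E = 205.2 GPa, ρ = 7860 kg/m³
  alloy V: E = 2.231 GPa, ρ = 1110 kg/m³
  alloy X: E = 114.3 GPa, ρ = 4470 kg/m³
  alloy W: E = 12.58 GPa, ρ = 745.0 kg/m³
  alloy B: E = 200.5 GPa, ρ = 7840 kg/m³
  alloy W: M = 4.76×10⁻³
  alloy X: M = 2.39×10⁻³
  alloy A: M = 2.27×10⁻³
  alloy G: M = 1.82×10⁻³
  alloy B: M = 1.81×10⁻³
  alloy V: M = 1.35×10⁻³
The maximum is for alloy W.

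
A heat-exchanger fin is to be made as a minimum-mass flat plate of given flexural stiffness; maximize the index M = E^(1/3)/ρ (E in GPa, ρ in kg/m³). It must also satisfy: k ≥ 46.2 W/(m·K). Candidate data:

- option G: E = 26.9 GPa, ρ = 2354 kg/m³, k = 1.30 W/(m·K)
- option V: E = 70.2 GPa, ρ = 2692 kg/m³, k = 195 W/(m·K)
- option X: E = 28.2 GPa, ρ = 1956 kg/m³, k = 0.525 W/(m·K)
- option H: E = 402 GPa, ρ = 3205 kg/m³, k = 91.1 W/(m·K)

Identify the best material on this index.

option H

Screen on constraints: k ≥ 46.2 W/(m·K). Survivors: option V, option H.
Computing M directly (units already consistent):
  option H: M = 2.30×10⁻³
  option V: M = 1.53×10⁻³
Highest index: option H.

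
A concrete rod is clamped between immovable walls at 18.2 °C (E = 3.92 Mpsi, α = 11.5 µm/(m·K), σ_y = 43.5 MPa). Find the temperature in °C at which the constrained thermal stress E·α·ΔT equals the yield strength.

158 °C

E = 3.92 Mpsi = 27.03 GPa.
E·α·ΔT = 43.50 MPa ⇒ ΔT = 43.50 / (27.03×10³ × 11.5×10⁻⁶) = 140.0 K.
T = 18.2 + 140.0 = 158.2 °C.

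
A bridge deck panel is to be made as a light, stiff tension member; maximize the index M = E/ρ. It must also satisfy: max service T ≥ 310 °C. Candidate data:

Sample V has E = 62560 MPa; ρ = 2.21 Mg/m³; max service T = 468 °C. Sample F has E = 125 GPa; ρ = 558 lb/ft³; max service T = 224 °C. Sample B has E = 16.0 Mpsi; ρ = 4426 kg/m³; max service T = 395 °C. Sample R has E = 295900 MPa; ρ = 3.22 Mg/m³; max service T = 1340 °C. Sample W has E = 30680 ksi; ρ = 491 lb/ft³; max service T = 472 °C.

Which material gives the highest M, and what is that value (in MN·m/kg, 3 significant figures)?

Screen on constraints: max service T ≥ 310 °C. Survivors: sample V, sample B, sample R, sample W.
Convert each candidate to consistent units, then evaluate M:
  sample V: E = 62.56 GPa, ρ = 2210 kg/m³
  sample B: E = 110.3 GPa, ρ = 4426 kg/m³
  sample R: E = 295.9 GPa, ρ = 3220 kg/m³
  sample W: E = 211.5 GPa, ρ = 7865 kg/m³
  sample R: M = 91.9 MN·m/kg
  sample V: M = 28.3 MN·m/kg
  sample W: M = 26.9 MN·m/kg
  sample B: M = 24.9 MN·m/kg
Sample R has the largest M.

sample R, M = 91.9 MN·m/kg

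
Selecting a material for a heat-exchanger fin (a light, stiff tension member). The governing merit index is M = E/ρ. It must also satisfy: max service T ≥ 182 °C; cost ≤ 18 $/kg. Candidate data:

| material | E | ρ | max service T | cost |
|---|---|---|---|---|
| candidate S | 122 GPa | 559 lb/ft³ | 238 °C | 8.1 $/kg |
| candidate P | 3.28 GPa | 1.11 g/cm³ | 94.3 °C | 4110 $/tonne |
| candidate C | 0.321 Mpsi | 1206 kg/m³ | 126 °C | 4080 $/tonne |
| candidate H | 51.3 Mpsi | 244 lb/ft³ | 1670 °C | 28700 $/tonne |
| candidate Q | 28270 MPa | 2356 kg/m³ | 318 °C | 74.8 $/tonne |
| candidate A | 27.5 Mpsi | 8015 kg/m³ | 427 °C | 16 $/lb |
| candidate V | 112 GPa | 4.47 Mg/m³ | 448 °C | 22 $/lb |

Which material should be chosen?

candidate S

Screen on constraints: max service T ≥ 182 °C; cost ≤ 18 $/kg. Survivors: candidate S, candidate Q.
Putting every candidate on a common basis:
  candidate S: E = 122.0 GPa, ρ = 8954 kg/m³
  candidate Q: E = 28.27 GPa, ρ = 2356 kg/m³
  candidate S: M = 13.6 MN·m/kg
  candidate Q: M = 12.0 MN·m/kg
Candidate S has the largest M.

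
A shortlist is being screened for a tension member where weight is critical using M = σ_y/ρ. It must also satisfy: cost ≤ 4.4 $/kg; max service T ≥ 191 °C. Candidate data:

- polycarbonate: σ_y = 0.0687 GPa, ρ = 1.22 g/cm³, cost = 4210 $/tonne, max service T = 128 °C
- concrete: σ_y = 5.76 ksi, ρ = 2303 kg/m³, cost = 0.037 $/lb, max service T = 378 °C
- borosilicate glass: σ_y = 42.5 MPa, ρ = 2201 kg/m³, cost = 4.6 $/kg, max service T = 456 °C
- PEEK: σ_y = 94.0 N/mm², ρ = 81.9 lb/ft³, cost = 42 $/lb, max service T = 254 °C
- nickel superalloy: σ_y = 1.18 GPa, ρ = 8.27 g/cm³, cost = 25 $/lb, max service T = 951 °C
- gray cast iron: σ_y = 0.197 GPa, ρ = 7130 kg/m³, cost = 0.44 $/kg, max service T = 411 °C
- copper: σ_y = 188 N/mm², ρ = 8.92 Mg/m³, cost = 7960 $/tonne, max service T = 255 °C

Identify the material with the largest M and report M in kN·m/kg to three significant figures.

gray cast iron, M = 27.6 kN·m/kg

Screen on constraints: cost ≤ 4.4 $/kg; max service T ≥ 191 °C. Survivors: concrete, gray cast iron.
In SI units:
  concrete: σ_y = 39.71 MPa, ρ = 2303 kg/m³
  gray cast iron: σ_y = 197.0 MPa, ρ = 7130 kg/m³
  gray cast iron: M = 27.6 kN·m/kg
  concrete: M = 17.2 kN·m/kg
Highest index: gray cast iron.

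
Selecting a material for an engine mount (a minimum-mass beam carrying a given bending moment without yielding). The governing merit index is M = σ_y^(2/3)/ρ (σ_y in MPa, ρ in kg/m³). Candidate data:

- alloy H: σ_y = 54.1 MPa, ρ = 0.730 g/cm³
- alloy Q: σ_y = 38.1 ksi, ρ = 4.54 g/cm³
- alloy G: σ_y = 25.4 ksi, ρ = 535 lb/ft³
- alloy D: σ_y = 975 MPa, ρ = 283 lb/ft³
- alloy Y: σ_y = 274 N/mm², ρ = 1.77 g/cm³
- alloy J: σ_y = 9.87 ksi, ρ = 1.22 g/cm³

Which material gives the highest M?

Normalizing units and computing the index:
  alloy H: σ_y = 54.10 MPa, ρ = 730.0 kg/m³
  alloy Q: σ_y = 262.7 MPa, ρ = 4540 kg/m³
  alloy G: σ_y = 175.1 MPa, ρ = 8570 kg/m³
  alloy D: σ_y = 975.0 MPa, ρ = 4533 kg/m³
  alloy Y: σ_y = 274.0 MPa, ρ = 1770 kg/m³
  alloy J: σ_y = 68.05 MPa, ρ = 1220 kg/m³
  alloy Y: M = 23.8×10⁻³
  alloy D: M = 21.7×10⁻³
  alloy H: M = 19.6×10⁻³
  alloy J: M = 13.7×10⁻³
  alloy Q: M = 9.03×10⁻³
  alloy G: M = 3.65×10⁻³
Alloy Y ranks first.

alloy Y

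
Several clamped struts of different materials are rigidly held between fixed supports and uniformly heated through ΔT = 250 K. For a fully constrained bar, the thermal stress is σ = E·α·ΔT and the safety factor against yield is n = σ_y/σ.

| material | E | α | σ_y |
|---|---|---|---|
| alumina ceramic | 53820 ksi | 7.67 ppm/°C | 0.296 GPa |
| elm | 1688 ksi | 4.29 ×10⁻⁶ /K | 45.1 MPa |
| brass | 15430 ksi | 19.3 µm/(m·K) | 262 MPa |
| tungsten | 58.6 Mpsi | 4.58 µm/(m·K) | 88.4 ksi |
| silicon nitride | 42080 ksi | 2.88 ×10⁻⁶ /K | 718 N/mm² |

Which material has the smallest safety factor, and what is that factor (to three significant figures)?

alumina ceramic, n = 0.416

Converting E to GPa, α to ×10⁻⁶/K, σ_y to MPa, then σ and n for each:
  alumina ceramic: E = 371.1, α = 7.67, σ_y = 296.0 → σ = 712 MPa, n = 0.416
  elm: E = 11.64, α = 4.29, σ_y = 45.10 → σ = 12.5 MPa, n = 3.61
  brass: E = 106.4, α = 19.3, σ_y = 262.0 → σ = 513 MPa, n = 0.510
  tungsten: E = 404.0, α = 4.58, σ_y = 609.5 → σ = 463 MPa, n = 1.32
  silicon nitride: E = 290.1, α = 2.88, σ_y = 718.0 → σ = 209 MPa, n = 3.44
The minimum is alumina ceramic at n = 0.416.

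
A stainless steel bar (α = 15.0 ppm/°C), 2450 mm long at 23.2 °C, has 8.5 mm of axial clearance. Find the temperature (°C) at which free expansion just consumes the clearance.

α·L₀·ΔT = 8.5 mm ⇒ ΔT = 8.5 / (15.0×10⁻⁶ × 2450.0) = 231.3 K.
T = 23.2 + 231.3 = 254.5 °C.

254 °C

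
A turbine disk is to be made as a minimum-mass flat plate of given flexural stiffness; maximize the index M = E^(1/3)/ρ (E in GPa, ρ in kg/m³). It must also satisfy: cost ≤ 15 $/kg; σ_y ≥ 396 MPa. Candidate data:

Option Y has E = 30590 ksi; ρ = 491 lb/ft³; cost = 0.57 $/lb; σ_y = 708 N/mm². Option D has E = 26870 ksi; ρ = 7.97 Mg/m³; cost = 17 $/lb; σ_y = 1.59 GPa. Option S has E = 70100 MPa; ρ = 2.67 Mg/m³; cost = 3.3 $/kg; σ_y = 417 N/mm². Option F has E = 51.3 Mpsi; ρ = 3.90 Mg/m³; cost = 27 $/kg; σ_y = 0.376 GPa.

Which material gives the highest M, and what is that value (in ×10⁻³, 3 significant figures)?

Screen on constraints: cost ≤ 15 $/kg; σ_y ≥ 396 MPa. Survivors: option Y, option S.
After converting to SI:
  option Y: E = 210.9 GPa, ρ = 7865 kg/m³
  option S: E = 70.10 GPa, ρ = 2670 kg/m³
  option S: M = 1.54×10⁻³
  option Y: M = 0.757×10⁻³
Highest index: option S.

option S, M = 1.54×10⁻³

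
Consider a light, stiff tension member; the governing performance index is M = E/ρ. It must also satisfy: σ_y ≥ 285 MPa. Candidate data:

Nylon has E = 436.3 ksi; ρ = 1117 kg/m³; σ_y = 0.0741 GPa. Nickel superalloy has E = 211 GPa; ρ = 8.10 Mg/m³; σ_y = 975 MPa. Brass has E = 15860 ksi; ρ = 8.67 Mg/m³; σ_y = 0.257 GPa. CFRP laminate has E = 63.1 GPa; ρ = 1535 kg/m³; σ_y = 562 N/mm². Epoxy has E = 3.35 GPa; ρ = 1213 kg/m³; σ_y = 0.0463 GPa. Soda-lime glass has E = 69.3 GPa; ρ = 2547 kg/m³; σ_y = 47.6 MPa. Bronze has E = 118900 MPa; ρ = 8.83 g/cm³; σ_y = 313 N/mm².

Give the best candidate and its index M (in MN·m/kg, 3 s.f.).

Screen on constraints: σ_y ≥ 285 MPa. Survivors: nickel superalloy, CFRP laminate, bronze.
Putting every candidate on a common basis:
  nickel superalloy: E = 211.0 GPa, ρ = 8100 kg/m³
  CFRP laminate: E = 63.10 GPa, ρ = 1535 kg/m³
  bronze: E = 118.9 GPa, ρ = 8830 kg/m³
  CFRP laminate: M = 41.1 MN·m/kg
  nickel superalloy: M = 26.0 MN·m/kg
  bronze: M = 13.5 MN·m/kg
Highest index: CFRP laminate.

CFRP laminate, M = 41.1 MN·m/kg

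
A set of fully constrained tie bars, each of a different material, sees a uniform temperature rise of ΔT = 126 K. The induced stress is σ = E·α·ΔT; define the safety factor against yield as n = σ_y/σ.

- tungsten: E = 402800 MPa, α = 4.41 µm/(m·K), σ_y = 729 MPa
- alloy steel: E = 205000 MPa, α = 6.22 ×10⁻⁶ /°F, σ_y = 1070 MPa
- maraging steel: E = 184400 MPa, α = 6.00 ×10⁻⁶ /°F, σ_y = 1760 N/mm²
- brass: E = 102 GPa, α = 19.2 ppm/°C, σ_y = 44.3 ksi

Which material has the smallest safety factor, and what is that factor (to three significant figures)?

brass, n = 1.24

Per material, after unit conversion:
  tungsten: E = 402.8, α = 4.41, σ_y = 729.0 → σ = 224 MPa, n = 3.26
  alloy steel: E = 205.0, α = 11.2, σ_y = 1070 → σ = 289 MPa, n = 3.70
  maraging steel: E = 184.4, α = 10.8, σ_y = 1760 → σ = 251 MPa, n = 7.01
  brass: E = 102.0, α = 19.2, σ_y = 305.4 → σ = 247 MPa, n = 1.24
Brass has the lowest safety factor, n = 1.24.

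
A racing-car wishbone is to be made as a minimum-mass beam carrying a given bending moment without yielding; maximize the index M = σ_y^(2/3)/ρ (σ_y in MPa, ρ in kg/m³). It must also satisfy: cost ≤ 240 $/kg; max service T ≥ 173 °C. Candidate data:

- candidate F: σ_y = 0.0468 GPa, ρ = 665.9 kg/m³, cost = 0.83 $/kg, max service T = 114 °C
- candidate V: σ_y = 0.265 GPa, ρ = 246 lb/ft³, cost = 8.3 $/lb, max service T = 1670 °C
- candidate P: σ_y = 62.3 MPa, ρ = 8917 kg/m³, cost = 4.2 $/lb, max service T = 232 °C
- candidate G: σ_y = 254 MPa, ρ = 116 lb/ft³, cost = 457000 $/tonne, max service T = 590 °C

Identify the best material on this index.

Screen on constraints: cost ≤ 240 $/kg; max service T ≥ 173 °C. Survivors: candidate V, candidate P.
After converting to SI:
  candidate V: σ_y = 265.0 MPa, ρ = 3941 kg/m³
  candidate P: σ_y = 62.30 MPa, ρ = 8917 kg/m³
  candidate V: M = 10.5×10⁻³
  candidate P: M = 1.76×10⁻³
Highest index: candidate V.

candidate V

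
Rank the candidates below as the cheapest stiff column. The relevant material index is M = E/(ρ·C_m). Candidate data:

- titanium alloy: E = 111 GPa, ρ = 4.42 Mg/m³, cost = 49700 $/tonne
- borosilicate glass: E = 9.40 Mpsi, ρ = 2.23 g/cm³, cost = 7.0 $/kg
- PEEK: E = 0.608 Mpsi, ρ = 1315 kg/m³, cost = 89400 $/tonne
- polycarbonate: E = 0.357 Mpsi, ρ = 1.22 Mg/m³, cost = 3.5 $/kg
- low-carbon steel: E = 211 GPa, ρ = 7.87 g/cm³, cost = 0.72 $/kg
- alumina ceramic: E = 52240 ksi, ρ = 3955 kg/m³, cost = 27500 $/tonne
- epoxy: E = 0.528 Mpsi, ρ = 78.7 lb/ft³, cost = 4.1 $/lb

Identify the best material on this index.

low-carbon steel

In SI units:
  titanium alloy: E = 111.0 GPa, ρ = 4420 kg/m³, cost = 49.70 $/kg
  borosilicate glass: E = 64.81 GPa, ρ = 2230 kg/m³, cost = 7.000 $/kg
  PEEK: E = 4.192 GPa, ρ = 1315 kg/m³, cost = 89.40 $/kg
  polycarbonate: E = 2.461 GPa, ρ = 1220 kg/m³, cost = 3.500 $/kg
  low-carbon steel: E = 211.0 GPa, ρ = 7870 kg/m³, cost = 0.7200 $/kg
  alumina ceramic: E = 360.2 GPa, ρ = 3955 kg/m³, cost = 27.50 $/kg
  epoxy: E = 3.640 GPa, ρ = 1261 kg/m³, cost = 9.039 $/kg
  low-carbon steel: M = 37.2 MN·m per $
  borosilicate glass: M = 4.15 MN·m per $
  alumina ceramic: M = 3.31 MN·m per $
  polycarbonate: M = 0.576 MN·m per $
  titanium alloy: M = 0.505 MN·m per $
  epoxy: M = 0.319 MN·m per $
  PEEK: M = 0.0357 MN·m per $
Low-carbon steel has the largest M.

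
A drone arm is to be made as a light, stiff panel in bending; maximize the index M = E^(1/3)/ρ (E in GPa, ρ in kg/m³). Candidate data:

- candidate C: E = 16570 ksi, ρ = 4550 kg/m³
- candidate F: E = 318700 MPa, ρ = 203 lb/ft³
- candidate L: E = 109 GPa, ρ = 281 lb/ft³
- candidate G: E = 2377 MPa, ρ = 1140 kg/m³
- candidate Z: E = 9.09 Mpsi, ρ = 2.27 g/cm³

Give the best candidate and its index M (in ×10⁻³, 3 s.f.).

Normalizing units and computing the index:
  candidate C: E = 114.2 GPa, ρ = 4550 kg/m³
  candidate F: E = 318.7 GPa, ρ = 3252 kg/m³
  candidate L: E = 109.0 GPa, ρ = 4501 kg/m³
  candidate G: E = 2.377 GPa, ρ = 1140 kg/m³
  candidate Z: E = 62.67 GPa, ρ = 2270 kg/m³
  candidate F: M = 2.10×10⁻³
  candidate Z: M = 1.75×10⁻³
  candidate G: M = 1.17×10⁻³
  candidate C: M = 1.07×10⁻³
  candidate L: M = 1.06×10⁻³
The maximum is for candidate F.

candidate F, M = 2.10×10⁻³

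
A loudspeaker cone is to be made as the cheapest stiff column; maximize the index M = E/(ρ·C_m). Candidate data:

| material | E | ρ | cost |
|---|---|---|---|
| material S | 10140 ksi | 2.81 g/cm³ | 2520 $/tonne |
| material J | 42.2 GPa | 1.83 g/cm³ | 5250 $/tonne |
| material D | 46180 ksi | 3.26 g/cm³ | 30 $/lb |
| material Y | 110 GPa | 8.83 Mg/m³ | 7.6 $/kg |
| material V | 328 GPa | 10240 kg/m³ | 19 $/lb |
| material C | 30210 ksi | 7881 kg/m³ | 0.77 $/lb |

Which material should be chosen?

Putting every candidate on a common basis:
  material S: E = 69.91 GPa, ρ = 2810 kg/m³, cost = 2.520 $/kg
  material J: E = 42.20 GPa, ρ = 1830 kg/m³, cost = 5.250 $/kg
  material D: E = 318.4 GPa, ρ = 3260 kg/m³, cost = 66.14 $/kg
  material Y: E = 110.0 GPa, ρ = 8830 kg/m³, cost = 7.600 $/kg
  material V: E = 328.0 GPa, ρ = 10240 kg/m³, cost = 41.89 $/kg
  material C: E = 208.3 GPa, ρ = 7881 kg/m³, cost = 1.698 $/kg
  material C: M = 15.6 MN·m per $
  material S: M = 9.87 MN·m per $
  material J: M = 4.39 MN·m per $
  material Y: M = 1.64 MN·m per $
  material D: M = 1.48 MN·m per $
  material V: M = 0.765 MN·m per $
Material C ranks first.

material C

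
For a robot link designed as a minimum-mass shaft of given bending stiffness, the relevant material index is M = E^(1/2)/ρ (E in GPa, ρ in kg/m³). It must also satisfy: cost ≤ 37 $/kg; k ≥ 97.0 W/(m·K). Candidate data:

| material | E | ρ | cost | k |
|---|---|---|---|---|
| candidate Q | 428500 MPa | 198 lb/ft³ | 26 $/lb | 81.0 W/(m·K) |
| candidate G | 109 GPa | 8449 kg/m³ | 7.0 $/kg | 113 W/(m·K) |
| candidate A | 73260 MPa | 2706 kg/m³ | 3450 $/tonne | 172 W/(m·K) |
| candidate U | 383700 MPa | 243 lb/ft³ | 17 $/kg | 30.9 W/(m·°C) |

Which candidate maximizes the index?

Screen on constraints: cost ≤ 37 $/kg; k ≥ 97.0 W/(m·K). Survivors: candidate G, candidate A.
Putting every candidate on a common basis:
  candidate G: E = 109.0 GPa, ρ = 8449 kg/m³
  candidate A: E = 73.26 GPa, ρ = 2706 kg/m³
  candidate A: M = 3.16×10⁻³
  candidate G: M = 1.24×10⁻³
The maximum is for candidate A.

candidate A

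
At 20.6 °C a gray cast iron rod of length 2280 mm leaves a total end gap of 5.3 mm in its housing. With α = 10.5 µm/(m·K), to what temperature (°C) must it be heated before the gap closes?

α·L₀·ΔT = 5.3 mm ⇒ ΔT = 5.3 / (10.5×10⁻⁶ × 2280.0) = 221.4 K.
T = 20.6 + 221.4 = 242.0 °C.

242 °C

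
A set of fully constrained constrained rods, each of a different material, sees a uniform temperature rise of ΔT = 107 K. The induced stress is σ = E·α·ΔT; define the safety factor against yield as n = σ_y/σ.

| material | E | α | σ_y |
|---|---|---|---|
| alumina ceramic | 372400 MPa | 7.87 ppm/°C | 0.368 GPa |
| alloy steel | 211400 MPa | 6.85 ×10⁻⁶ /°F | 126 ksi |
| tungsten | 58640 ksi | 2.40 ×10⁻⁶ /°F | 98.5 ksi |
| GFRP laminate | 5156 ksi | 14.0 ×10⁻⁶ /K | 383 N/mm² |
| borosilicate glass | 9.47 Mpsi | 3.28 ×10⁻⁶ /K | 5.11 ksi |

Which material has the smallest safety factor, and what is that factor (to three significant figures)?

alumina ceramic, n = 1.17

Per material, after unit conversion:
  alumina ceramic: E = 372.4, α = 7.87, σ_y = 368.0 → σ = 314 MPa, n = 1.17
  alloy steel: E = 211.4, α = 12.3, σ_y = 868.7 → σ = 279 MPa, n = 3.11
  tungsten: E = 404.3, α = 4.32, σ_y = 679.1 → σ = 187 MPa, n = 3.63
  GFRP laminate: E = 35.55, α = 14.0, σ_y = 383.0 → σ = 53.3 MPa, n = 7.19
  borosilicate glass: E = 65.29, α = 3.28, σ_y = 35.23 → σ = 22.9 MPa, n = 1.54
The minimum is alumina ceramic at n = 1.17.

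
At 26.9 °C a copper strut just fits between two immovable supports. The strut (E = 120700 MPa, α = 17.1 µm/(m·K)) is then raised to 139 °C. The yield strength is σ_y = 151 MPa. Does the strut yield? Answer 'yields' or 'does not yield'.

yields

E = 120700 MPa = 120.7 GPa.
ΔT = 112.1 K. Constrained thermal stress σ = E·α·ΔT = 120.7×10³ MPa × 17.1×10⁻⁶ × 112.1 = 231 MPa (compressive).
Compare to σ_y = 151 MPa: σ ≥ σ_y, so it yields.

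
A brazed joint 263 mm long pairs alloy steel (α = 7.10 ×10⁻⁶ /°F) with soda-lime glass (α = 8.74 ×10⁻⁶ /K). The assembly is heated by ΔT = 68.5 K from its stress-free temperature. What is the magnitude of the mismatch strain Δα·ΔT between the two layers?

alloy steel: α = 7.10×10⁻⁶/°F × 9/5 = 12.8×10⁻⁶/K.
Δα = |12.8 − 8.74|×10⁻⁶/K = 4.04×10⁻⁶/K.
Mismatch strain = Δα·ΔT = 4.04×10⁻⁶ × 68.5 = 2.77×10⁻⁴.

2.77×10⁻⁴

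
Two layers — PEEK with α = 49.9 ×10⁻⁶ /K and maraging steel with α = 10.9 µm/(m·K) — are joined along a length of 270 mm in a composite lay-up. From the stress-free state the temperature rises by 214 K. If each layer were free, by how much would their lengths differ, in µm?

Δα = |49.9 − 10.9|×10⁻⁶/K = 39.0×10⁻⁶/K.
ΔL_mismatch = Δα·L·ΔT = 39.0×10⁻⁶ × 270.0 mm × 214.0 K = 2250 µm.

2250 µm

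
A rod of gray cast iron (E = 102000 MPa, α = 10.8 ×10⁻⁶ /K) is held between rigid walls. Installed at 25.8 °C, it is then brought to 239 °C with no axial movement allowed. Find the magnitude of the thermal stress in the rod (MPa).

235 MPa

E = 102000 MPa = 102.0 GPa.
ΔT = 213.2 K. Constrained thermal stress σ = E·α·ΔT = 102.0×10³ MPa × 10.8×10⁻⁶ × 213.2 = 235 MPa (compressive).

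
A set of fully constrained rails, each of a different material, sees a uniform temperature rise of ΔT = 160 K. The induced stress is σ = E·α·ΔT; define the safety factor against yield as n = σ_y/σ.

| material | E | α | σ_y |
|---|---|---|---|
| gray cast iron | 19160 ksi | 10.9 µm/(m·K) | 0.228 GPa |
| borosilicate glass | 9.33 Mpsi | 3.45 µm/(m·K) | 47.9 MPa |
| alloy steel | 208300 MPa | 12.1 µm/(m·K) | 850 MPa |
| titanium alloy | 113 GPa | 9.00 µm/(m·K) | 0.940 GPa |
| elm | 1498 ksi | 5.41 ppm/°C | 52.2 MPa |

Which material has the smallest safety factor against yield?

gray cast iron

In consistent units (E in GPa, α in ×10⁻⁶/K, σ_y in MPa):
  gray cast iron: E = 132.1, α = 10.9, σ_y = 228.0 → σ = 230 MPa, n = 0.990
  borosilicate glass: E = 64.33, α = 3.45, σ_y = 47.90 → σ = 35.5 MPa, n = 1.35
  alloy steel: E = 208.3, α = 12.1, σ_y = 850.0 → σ = 403 MPa, n = 2.11
  titanium alloy: E = 113.0, α = 9.00, σ_y = 940.0 → σ = 163 MPa, n = 5.78
  elm: E = 10.33, α = 5.41, σ_y = 52.20 → σ = 8.94 MPa, n = 5.84
The minimum is gray cast iron at n = 0.990.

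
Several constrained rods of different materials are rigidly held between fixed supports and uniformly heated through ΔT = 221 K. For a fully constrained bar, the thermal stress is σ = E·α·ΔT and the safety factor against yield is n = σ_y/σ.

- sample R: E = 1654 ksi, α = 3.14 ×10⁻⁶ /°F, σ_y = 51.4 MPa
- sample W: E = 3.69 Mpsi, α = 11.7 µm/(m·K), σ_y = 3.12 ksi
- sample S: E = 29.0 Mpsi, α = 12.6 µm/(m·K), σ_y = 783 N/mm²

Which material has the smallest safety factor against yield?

sample W

In consistent units (E in GPa, α in ×10⁻⁶/K, σ_y in MPa):
  sample R: E = 11.40, α = 5.65, σ_y = 51.40 → σ = 14.2 MPa, n = 3.61
  sample W: E = 25.44, α = 11.7, σ_y = 21.51 → σ = 65.8 MPa, n = 0.327
  sample S: E = 199.9, α = 12.6, σ_y = 783.0 → σ = 557 MPa, n = 1.41
The minimum is sample W at n = 0.327.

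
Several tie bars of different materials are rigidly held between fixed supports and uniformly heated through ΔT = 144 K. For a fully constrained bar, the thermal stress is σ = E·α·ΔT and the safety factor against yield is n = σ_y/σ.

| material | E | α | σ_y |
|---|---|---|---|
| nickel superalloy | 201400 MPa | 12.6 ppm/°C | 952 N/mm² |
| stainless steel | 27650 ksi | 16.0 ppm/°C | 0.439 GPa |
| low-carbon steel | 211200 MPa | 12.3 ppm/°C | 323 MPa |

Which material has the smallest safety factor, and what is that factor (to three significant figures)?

Per material, after unit conversion:
  nickel superalloy: E = 201.4, α = 12.6, σ_y = 952.0 → σ = 365 MPa, n = 2.61
  stainless steel: E = 190.6, α = 16.0, σ_y = 439.0 → σ = 439 MPa, n = 0.999
  low-carbon steel: E = 211.2, α = 12.3, σ_y = 323.0 → σ = 374 MPa, n = 0.863
Smallest n: low-carbon steel with n = 0.863.

low-carbon steel, n = 0.863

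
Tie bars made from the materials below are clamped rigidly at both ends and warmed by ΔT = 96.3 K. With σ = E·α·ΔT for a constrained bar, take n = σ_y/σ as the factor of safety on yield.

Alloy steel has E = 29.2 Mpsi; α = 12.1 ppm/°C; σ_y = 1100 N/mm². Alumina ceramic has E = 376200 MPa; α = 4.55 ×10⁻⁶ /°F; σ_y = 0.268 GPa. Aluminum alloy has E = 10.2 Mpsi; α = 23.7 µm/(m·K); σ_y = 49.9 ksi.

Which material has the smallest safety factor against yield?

With everything in SI (GPa, ×10⁻⁶/K, MPa):
  alloy steel: E = 201.3, α = 12.1, σ_y = 1100 → σ = 235 MPa, n = 4.69
  alumina ceramic: E = 376.2, α = 8.19, σ_y = 268.0 → σ = 297 MPa, n = 0.903
  aluminum alloy: E = 70.33, α = 23.7, σ_y = 344.0 → σ = 161 MPa, n = 2.14
The minimum is alumina ceramic at n = 0.903.

alumina ceramic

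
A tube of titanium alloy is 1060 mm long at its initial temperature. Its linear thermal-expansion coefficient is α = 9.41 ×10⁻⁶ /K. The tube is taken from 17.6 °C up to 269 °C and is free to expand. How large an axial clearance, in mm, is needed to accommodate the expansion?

2.51 mm

ΔT = 269 − 17.6 = 251.4 K.
ΔL = α·L₀·ΔT = 9.41×10⁻⁶ × 1060 mm × 251.4 K = 2.51 mm.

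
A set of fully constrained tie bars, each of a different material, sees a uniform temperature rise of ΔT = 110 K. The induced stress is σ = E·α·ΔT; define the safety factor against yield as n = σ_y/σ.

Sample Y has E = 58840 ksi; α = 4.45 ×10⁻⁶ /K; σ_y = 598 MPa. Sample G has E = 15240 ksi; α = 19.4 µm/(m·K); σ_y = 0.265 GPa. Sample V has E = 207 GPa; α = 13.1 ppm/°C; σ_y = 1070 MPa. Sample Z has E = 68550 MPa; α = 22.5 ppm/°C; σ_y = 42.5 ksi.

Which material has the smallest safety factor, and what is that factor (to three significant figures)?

sample G, n = 1.18

In consistent units (E in GPa, α in ×10⁻⁶/K, σ_y in MPa):
  sample Y: E = 405.7, α = 4.45, σ_y = 598.0 → σ = 199 MPa, n = 3.01
  sample G: E = 105.1, α = 19.4, σ_y = 265.0 → σ = 224 MPa, n = 1.18
  sample V: E = 207.0, α = 13.1, σ_y = 1070 → σ = 298 MPa, n = 3.59
  sample Z: E = 68.55, α = 22.5, σ_y = 293.0 → σ = 170 MPa, n = 1.73
Sample G has the lowest safety factor, n = 1.18.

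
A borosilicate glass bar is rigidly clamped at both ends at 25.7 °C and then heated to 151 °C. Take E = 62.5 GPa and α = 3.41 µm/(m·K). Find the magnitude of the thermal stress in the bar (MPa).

26.7 MPa

ΔT = 125.3 K. Constrained thermal stress σ = E·α·ΔT = 62.50×10³ MPa × 3.41×10⁻⁶ × 125.3 = 26.7 MPa (compressive).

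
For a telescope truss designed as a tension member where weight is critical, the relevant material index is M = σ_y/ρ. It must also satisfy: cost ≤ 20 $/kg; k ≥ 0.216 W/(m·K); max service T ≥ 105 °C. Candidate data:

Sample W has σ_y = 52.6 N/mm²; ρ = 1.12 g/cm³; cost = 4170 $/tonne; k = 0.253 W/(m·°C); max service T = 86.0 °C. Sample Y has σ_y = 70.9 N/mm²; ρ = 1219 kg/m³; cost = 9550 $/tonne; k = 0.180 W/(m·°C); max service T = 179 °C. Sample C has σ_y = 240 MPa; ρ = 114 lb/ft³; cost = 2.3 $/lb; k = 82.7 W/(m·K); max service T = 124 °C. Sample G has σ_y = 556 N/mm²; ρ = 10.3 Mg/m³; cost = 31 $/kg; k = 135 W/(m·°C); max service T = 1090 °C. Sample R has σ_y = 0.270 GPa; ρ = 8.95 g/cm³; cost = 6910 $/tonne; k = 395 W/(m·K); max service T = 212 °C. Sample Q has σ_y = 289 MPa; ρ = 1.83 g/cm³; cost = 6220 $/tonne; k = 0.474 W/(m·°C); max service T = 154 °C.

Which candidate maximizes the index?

sample Q

Screen on constraints: cost ≤ 20 $/kg; k ≥ 0.216 W/(m·K); max service T ≥ 105 °C. Survivors: sample C, sample R, sample Q.
Convert each candidate to consistent units, then evaluate M:
  sample C: σ_y = 240.0 MPa, ρ = 1826 kg/m³
  sample R: σ_y = 270.0 MPa, ρ = 8950 kg/m³
  sample Q: σ_y = 289.0 MPa, ρ = 1830 kg/m³
  sample Q: M = 158 kN·m/kg
  sample C: M = 131 kN·m/kg
  sample R: M = 30.2 kN·m/kg
Sample Q has the largest M.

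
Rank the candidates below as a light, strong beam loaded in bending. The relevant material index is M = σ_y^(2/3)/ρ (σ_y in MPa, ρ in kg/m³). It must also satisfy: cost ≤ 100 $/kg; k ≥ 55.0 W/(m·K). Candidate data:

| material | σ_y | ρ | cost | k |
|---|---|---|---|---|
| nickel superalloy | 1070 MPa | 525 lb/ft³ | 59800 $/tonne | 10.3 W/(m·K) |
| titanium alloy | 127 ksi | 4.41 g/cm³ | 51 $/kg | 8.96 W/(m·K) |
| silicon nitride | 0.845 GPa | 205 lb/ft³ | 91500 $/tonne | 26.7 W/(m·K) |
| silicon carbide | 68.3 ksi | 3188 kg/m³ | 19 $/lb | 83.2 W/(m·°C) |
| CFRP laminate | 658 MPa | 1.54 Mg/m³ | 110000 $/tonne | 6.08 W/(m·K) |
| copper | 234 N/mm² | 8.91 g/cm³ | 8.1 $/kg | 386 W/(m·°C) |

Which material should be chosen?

Screen on constraints: cost ≤ 100 $/kg; k ≥ 55.0 W/(m·K). Survivors: silicon carbide, copper.
After converting to SI:
  silicon carbide: σ_y = 470.9 MPa, ρ = 3188 kg/m³
  copper: σ_y = 234.0 MPa, ρ = 8910 kg/m³
  silicon carbide: M = 19.0×10⁻³
  copper: M = 4.26×10⁻³
Highest index: silicon carbide.

silicon carbide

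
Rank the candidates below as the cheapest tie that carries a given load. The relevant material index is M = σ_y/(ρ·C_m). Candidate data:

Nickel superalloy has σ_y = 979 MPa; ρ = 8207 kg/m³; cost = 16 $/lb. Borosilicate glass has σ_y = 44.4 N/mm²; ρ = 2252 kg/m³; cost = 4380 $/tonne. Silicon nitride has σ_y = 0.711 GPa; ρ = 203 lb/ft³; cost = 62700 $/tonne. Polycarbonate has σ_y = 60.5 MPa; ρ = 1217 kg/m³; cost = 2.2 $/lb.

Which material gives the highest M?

Putting every candidate on a common basis:
  nickel superalloy: σ_y = 979.0 MPa, ρ = 8207 kg/m³, cost = 35.27 $/kg
  borosilicate glass: σ_y = 44.40 MPa, ρ = 2252 kg/m³, cost = 4.380 $/kg
  silicon nitride: σ_y = 711.0 MPa, ρ = 3252 kg/m³, cost = 62.70 $/kg
  polycarbonate: σ_y = 60.50 MPa, ρ = 1217 kg/m³, cost = 4.850 $/kg
  polycarbonate: M = 10.2 kN·m per $
  borosilicate glass: M = 4.50 kN·m per $
  silicon nitride: M = 3.49 kN·m per $
  nickel superalloy: M = 3.38 kN·m per $
Polycarbonate ranks first.

polycarbonate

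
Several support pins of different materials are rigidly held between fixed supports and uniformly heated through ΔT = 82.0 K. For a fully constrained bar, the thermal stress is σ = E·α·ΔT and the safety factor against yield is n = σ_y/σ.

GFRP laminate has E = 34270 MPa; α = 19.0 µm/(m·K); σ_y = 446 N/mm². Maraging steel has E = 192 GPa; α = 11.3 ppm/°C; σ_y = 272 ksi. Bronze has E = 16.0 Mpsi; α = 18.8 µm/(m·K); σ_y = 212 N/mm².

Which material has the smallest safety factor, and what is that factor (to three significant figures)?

bronze, n = 1.25

Per material, after unit conversion:
  GFRP laminate: E = 34.27, α = 19.0, σ_y = 446.0 → σ = 53.4 MPa, n = 8.35
  maraging steel: E = 192.0, α = 11.3, σ_y = 1875 → σ = 178 MPa, n = 10.5
  bronze: E = 110.3, α = 18.8, σ_y = 212.0 → σ = 170 MPa, n = 1.25
The minimum is bronze at n = 1.25.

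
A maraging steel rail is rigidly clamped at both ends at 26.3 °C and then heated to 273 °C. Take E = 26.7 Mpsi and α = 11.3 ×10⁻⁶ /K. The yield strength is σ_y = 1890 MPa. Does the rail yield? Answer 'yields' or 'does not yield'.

E = 26.7 Mpsi = 184.1 GPa.
ΔT = 246.7 K. Constrained thermal stress σ = E·α·ΔT = 184.1×10³ MPa × 11.3×10⁻⁶ × 246.7 = 513 MPa (compressive).
Compare to σ_y = 1890 MPa: σ < σ_y, so it does not yield.

does not yield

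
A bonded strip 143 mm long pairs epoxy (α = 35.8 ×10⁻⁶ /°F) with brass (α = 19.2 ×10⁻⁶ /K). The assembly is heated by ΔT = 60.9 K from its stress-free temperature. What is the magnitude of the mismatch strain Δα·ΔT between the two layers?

2.76×10⁻³

epoxy: α = 35.8×10⁻⁶/°F × 9/5 = 64.4×10⁻⁶/K.
Δα = |64.4 − 19.2|×10⁻⁶/K = 45.2×10⁻⁶/K.
Mismatch strain = Δα·ΔT = 45.2×10⁻⁶ × 60.9 = 2.76×10⁻³.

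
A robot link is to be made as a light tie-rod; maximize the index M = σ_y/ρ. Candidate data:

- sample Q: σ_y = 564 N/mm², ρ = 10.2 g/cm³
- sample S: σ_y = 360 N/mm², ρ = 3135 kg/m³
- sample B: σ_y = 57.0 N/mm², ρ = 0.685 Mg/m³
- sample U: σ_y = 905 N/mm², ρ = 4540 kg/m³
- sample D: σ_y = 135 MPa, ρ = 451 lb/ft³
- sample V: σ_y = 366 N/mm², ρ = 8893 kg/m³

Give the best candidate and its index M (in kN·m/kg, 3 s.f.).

In SI units:
  sample Q: σ_y = 564.0 MPa, ρ = 10200 kg/m³
  sample S: σ_y = 360.0 MPa, ρ = 3135 kg/m³
  sample B: σ_y = 57.00 MPa, ρ = 685.0 kg/m³
  sample U: σ_y = 905.0 MPa, ρ = 4540 kg/m³
  sample D: σ_y = 135.0 MPa, ρ = 7224 kg/m³
  sample V: σ_y = 366.0 MPa, ρ = 8893 kg/m³
  sample U: M = 199 kN·m/kg
  sample S: M = 115 kN·m/kg
  sample B: M = 83.2 kN·m/kg
  sample Q: M = 55.3 kN·m/kg
  sample V: M = 41.2 kN·m/kg
  sample D: M = 18.7 kN·m/kg
The maximum is for sample U.

sample U, M = 199 kN·m/kg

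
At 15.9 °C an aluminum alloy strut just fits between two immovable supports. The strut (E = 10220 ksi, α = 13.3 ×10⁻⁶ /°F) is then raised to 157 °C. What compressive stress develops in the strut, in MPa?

E = 10220 ksi = 70.46 GPa.
α = 13.3×10⁻⁶/°F × 9/5 = 23.9×10⁻⁶/K.
ΔT = 141.1 K. Constrained thermal stress σ = E·α·ΔT = 70.46×10³ MPa × 23.9×10⁻⁶ × 141.1 = 238 MPa (compressive).

238 MPa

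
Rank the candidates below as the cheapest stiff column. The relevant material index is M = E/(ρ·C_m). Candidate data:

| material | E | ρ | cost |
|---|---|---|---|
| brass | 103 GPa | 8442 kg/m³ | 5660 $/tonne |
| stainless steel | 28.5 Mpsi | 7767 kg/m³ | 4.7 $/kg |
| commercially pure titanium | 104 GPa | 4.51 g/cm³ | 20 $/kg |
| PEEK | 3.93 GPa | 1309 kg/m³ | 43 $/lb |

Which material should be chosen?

After converting to SI:
  brass: E = 103.0 GPa, ρ = 8442 kg/m³, cost = 5.660 $/kg
  stainless steel: E = 196.5 GPa, ρ = 7767 kg/m³, cost = 4.700 $/kg
  commercially pure titanium: E = 104.0 GPa, ρ = 4510 kg/m³, cost = 20.00 $/kg
  PEEK: E = 3.930 GPa, ρ = 1309 kg/m³, cost = 94.80 $/kg
  stainless steel: M = 5.38 MN·m per $
  brass: M = 2.16 MN·m per $
  commercially pure titanium: M = 1.15 MN·m per $
  PEEK: M = 0.0317 MN·m per $
The maximum is for stainless steel.

stainless steel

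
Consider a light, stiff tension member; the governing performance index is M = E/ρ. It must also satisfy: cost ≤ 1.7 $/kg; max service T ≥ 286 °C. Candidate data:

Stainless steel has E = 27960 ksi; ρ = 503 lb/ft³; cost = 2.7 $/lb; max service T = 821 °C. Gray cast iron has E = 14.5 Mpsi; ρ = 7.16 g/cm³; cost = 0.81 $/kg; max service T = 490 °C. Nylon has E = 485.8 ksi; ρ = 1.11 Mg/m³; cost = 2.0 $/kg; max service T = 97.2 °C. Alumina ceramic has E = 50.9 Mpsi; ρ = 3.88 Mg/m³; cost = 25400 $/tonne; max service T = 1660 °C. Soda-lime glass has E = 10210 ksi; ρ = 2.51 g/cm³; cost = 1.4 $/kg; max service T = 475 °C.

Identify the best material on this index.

Screen on constraints: cost ≤ 1.7 $/kg; max service T ≥ 286 °C. Survivors: gray cast iron, soda-lime glass.
Normalizing units and computing the index:
  gray cast iron: E = 99.97 GPa, ρ = 7160 kg/m³
  soda-lime glass: E = 70.40 GPa, ρ = 2510 kg/m³
  soda-lime glass: M = 28.0 MN·m/kg
  gray cast iron: M = 14.0 MN·m/kg
The maximum is for soda-lime glass.

soda-lime glass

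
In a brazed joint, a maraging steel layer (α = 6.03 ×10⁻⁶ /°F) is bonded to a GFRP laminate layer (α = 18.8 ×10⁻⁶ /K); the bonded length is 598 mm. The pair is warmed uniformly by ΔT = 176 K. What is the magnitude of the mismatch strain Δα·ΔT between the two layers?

1.40×10⁻³

maraging steel: α = 6.03×10⁻⁶/°F × 9/5 = 10.9×10⁻⁶/K.
Δα = |10.9 − 18.8|×10⁻⁶/K = 7.95×10⁻⁶/K.
Mismatch strain = Δα·ΔT = 7.95×10⁻⁶ × 176.0 = 1.40×10⁻³.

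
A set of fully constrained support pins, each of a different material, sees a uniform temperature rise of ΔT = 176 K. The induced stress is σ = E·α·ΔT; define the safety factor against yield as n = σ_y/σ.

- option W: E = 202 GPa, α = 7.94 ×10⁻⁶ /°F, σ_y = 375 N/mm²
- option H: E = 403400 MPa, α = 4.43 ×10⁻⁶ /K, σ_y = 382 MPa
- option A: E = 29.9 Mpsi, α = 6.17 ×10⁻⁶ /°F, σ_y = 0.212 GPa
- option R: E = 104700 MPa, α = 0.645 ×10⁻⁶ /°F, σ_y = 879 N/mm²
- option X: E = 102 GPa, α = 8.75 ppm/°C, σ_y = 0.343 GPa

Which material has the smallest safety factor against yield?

With everything in SI (GPa, ×10⁻⁶/K, MPa):
  option W: E = 202.0, α = 14.3, σ_y = 375.0 → σ = 508 MPa, n = 0.738
  option H: E = 403.4, α = 4.43, σ_y = 382.0 → σ = 315 MPa, n = 1.21
  option A: E = 206.2, α = 11.1, σ_y = 212.0 → σ = 403 MPa, n = 0.526
  option R: E = 104.7, α = 1.16, σ_y = 879.0 → σ = 21.4 MPa, n = 41.1
  option X: E = 102.0, α = 8.75, σ_y = 343.0 → σ = 157 MPa, n = 2.18
Smallest n: option A with n = 0.526.

option A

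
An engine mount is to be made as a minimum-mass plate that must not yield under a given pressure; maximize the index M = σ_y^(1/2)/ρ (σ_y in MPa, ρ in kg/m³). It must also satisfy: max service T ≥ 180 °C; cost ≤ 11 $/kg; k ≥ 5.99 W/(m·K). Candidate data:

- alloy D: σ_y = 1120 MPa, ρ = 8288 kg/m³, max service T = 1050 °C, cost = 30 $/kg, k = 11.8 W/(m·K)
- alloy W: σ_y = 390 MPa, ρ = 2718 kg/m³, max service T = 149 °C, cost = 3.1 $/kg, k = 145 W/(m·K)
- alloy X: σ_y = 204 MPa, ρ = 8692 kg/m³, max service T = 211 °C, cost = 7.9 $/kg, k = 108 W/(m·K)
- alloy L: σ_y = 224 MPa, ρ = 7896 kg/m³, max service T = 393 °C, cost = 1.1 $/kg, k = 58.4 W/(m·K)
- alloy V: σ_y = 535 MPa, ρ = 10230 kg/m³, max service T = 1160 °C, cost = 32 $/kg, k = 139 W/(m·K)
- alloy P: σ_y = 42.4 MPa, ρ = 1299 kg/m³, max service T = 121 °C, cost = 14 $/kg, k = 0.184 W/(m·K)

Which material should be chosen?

alloy L

Screen on constraints: max service T ≥ 180 °C; cost ≤ 11 $/kg; k ≥ 5.99 W/(m·K). Survivors: alloy X, alloy L.
Evaluate M for each candidate:
  alloy L: M = 1.90×10⁻³
  alloy X: M = 1.64×10⁻³
The maximum is for alloy L.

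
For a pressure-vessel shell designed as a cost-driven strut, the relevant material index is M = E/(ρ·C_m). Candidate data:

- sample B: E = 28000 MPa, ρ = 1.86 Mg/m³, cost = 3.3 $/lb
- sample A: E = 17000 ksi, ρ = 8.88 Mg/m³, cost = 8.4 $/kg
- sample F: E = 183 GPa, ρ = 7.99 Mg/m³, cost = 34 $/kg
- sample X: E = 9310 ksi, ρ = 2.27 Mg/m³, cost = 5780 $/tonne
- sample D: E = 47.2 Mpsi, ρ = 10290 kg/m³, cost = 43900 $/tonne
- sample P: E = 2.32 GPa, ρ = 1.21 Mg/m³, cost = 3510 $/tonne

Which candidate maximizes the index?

sample X

Normalizing units and computing the index:
  sample B: E = 28.00 GPa, ρ = 1860 kg/m³, cost = 7.275 $/kg
  sample A: E = 117.2 GPa, ρ = 8880 kg/m³, cost = 8.400 $/kg
  sample F: E = 183.0 GPa, ρ = 7990 kg/m³, cost = 34.00 $/kg
  sample X: E = 64.19 GPa, ρ = 2270 kg/m³, cost = 5.780 $/kg
  sample D: E = 325.4 GPa, ρ = 10290 kg/m³, cost = 43.90 $/kg
  sample P: E = 2.320 GPa, ρ = 1210 kg/m³, cost = 3.510 $/kg
  sample X: M = 4.89 MN·m per $
  sample B: M = 2.07 MN·m per $
  sample A: M = 1.57 MN·m per $
  sample D: M = 0.720 MN·m per $
  sample F: M = 0.674 MN·m per $
  sample P: M = 0.546 MN·m per $
Highest index: sample X.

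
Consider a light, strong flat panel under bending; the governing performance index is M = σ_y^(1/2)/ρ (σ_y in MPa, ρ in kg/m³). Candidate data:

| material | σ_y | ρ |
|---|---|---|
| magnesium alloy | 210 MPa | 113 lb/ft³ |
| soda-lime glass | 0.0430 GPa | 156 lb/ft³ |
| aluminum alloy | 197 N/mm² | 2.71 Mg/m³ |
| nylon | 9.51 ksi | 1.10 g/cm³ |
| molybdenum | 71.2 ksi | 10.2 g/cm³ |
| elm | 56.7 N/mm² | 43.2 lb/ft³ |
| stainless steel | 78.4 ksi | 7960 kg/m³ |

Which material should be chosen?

Putting every candidate on a common basis:
  magnesium alloy: σ_y = 210.0 MPa, ρ = 1810 kg/m³
  soda-lime glass: σ_y = 43.00 MPa, ρ = 2499 kg/m³
  aluminum alloy: σ_y = 197.0 MPa, ρ = 2710 kg/m³
  nylon: σ_y = 65.57 MPa, ρ = 1100 kg/m³
  molybdenum: σ_y = 490.9 MPa, ρ = 10200 kg/m³
  elm: σ_y = 56.70 MPa, ρ = 692.0 kg/m³
  stainless steel: σ_y = 540.5 MPa, ρ = 7960 kg/m³
  elm: M = 10.9×10⁻³
  magnesium alloy: M = 8.01×10⁻³
  nylon: M = 7.36×10⁻³
  aluminum alloy: M = 5.18×10⁻³
  stainless steel: M = 2.92×10⁻³
  soda-lime glass: M = 2.62×10⁻³
  molybdenum: M = 2.17×10⁻³
Elm ranks first.

elm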